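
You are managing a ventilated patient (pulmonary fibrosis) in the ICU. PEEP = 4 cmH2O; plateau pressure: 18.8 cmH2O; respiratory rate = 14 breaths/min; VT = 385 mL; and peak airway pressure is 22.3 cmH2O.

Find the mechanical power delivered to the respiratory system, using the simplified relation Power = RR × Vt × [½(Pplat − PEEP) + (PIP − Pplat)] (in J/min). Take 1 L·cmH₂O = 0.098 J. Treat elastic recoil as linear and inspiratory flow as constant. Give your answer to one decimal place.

5.8

Per-breath work = Vt × [½(Pplat−PEEP) + (PIP−Pplat)] = 0.385 × [0.5×14.8 + 3.5] = 0.385 × 10.9 = 4.197 L·cmH2O.
Power = 14 × 4.197 = 58.758 L·cmH2O/min.
× 0.098 J/(L·cmH2O) → 5.758 J/min.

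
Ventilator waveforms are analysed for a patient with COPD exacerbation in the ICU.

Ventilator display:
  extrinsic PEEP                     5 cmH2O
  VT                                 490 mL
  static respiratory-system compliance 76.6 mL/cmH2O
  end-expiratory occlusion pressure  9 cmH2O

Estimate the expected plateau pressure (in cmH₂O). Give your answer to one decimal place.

End-expiratory occlusion gives total PEEP = 9 cmH2O (intrinsic PEEP = 9 − 5 = 4). Use total PEEP for the elastic gradient.
Pplat = PEEPtotal + Vt / Cstat = 9 + 490 / 76.6 = 9 + 6.397 = 15.397 cmH2O.

15.4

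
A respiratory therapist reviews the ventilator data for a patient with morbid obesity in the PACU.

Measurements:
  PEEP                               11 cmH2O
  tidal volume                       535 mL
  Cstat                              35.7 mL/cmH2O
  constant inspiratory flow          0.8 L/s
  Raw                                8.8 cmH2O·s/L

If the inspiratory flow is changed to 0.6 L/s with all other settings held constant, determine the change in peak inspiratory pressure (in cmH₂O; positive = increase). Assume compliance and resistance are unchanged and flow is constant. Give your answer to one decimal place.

-1.8

PIP = Vt/C + R·V̇ + PEEP (constant-flow equation of motion).
Only the resistive term changes: ΔPIP = R × ΔV̇ = 8.8 × (0.6 − 0.8) = 8.8 × -0.2 = -1.76 cmH2O.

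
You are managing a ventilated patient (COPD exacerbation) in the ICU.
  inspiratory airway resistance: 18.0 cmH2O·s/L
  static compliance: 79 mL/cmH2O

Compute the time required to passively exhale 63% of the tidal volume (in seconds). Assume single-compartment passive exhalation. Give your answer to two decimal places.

1.41

τ = R × C = 18.0 × 79 mL/cmH2O = 18.0 × 0.079 L/cmH2O = 1.422 s.
Exhaled fraction f = 1 − e^(−t/τ) → t = −τ·ln(1 − f) = −1.422·ln(0.37) = 1.414 s.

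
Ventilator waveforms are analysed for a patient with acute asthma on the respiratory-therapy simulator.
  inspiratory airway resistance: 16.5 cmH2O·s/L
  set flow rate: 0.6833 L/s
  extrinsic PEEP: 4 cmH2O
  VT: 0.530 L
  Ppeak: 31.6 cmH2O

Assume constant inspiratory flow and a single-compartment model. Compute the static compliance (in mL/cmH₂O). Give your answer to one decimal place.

Equation of motion (constant flow): PIP = Vt/C + R·V̇ + PEEP.
Vt/C = PIP − R·V̇ − PEEP = 31.6 − 16.5×0.6833 − 4 = 31.6 − 11.274 − 4 = 16.326 cmH2O.
C = Vt / 16.326 = 530 / 16.326 = 32.464 mL/cmH2O.

32.5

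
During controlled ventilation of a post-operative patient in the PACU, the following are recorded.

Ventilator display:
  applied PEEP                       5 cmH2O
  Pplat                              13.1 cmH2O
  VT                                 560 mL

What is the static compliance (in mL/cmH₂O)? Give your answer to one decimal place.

69.1

Cstat = Vt / (Pplat − PEEP) = 560 / (13.1 − 5) = 560 / 8.1 = 69.136 mL/cmH2O.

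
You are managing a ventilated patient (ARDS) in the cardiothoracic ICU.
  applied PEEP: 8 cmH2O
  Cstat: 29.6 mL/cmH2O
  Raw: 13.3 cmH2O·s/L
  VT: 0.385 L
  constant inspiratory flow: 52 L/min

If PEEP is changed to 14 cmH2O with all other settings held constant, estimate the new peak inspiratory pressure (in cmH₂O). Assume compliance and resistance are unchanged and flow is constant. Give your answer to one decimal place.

Flow: 52 L/min ÷ 60 = 0.8667 L/s.
PIP = Vt/C + R·V̇ + PEEP (constant-flow equation of motion).
Only the baseline term changes: ΔPIP = ΔPEEP = 14 − 8 = 6.0 cmH2O.
Original PIP = 385/29.6 + 13.3×0.8667 + 8 = 32.534 cmH2O; new PIP = 32.534 + (6.0) = 38.534 cmH2O.

38.5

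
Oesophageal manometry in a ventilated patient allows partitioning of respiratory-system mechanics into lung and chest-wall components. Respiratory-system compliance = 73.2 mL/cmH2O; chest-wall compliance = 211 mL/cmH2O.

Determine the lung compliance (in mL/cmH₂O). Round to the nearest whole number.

112

1/CL = 1/Crs − 1/Ccw.
1/CL = 1/73.2 − 1/211 = 0.008922.
CL = 112.08 mL/cmH2O.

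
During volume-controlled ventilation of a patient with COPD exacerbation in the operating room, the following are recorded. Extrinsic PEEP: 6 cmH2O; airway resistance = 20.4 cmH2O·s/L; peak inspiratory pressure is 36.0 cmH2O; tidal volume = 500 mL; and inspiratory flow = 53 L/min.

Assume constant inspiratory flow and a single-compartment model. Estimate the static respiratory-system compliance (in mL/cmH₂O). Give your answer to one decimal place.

Flow: 53 L/min ÷ 60 = 0.8833 L/s.
Equation of motion (constant flow): PIP = Vt/C + R·V̇ + PEEP.
Vt/C = PIP − R·V̇ − PEEP = 36.0 − 20.4×0.8833 − 6 = 36.0 − 18.019 − 6 = 11.981 cmH2O.
C = Vt / 11.981 = 500 / 11.981 = 41.733 mL/cmH2O.

41.7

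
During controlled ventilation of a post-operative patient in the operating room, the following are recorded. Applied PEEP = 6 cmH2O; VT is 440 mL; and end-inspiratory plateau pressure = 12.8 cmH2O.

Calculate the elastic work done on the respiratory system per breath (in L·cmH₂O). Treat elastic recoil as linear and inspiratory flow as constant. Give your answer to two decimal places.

Elastic work ≈ ½ × (Pplat − PEEP) × Vt = 0.5 × (12.8 − 6) × 0.440 L = 0.5 × 6.8 × 0.440 = 1.496 L·cmH2O.

1.50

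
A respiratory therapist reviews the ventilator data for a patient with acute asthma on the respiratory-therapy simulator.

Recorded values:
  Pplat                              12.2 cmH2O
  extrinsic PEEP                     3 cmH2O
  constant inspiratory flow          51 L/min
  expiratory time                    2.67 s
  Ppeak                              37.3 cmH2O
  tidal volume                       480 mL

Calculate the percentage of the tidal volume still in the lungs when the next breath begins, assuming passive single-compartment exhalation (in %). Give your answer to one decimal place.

Flow: 51 L/min ÷ 60 = 0.85 L/s.
R = (PIP − Pplat)/V̇ = (37.3 − 12.2) / 0.85 = 25.1/0.85 = 29.529 cmH2O·s/L.
C = Vt/(Pplat − PEEP) = 480.0 / (12.2 − 3) = 480.0/9.2 = 52.174 mL/cmH2O.
τ = R × C = 29.529 × 0.05217 L/cmH2O = 1.541 s.
Fraction remaining at end-expiration = e^(−Te/τ) = e^(−2.67/1.541) = 0.1768 → 17.68%.

17.7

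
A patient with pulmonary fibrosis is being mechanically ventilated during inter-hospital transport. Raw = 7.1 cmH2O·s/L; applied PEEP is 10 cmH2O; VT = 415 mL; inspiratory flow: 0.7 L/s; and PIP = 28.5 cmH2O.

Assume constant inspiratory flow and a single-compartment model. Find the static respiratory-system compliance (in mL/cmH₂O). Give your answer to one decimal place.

Equation of motion (constant flow): PIP = Vt/C + R·V̇ + PEEP.
Vt/C = PIP − R·V̇ − PEEP = 28.5 − 7.1×0.7 − 10 = 28.5 − 4.97 − 10 = 13.53 cmH2O.
C = Vt / 13.53 = 415 / 13.53 = 30.673 mL/cmH2O.

30.7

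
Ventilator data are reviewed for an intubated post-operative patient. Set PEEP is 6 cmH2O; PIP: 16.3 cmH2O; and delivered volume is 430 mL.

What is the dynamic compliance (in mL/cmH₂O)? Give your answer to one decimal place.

Dynamic compliance = Vt / (PIP − PEEP) = 430 / (16.3 − 6) = 430 / 10.3 = 41.748 mL/cmH2O.

41.7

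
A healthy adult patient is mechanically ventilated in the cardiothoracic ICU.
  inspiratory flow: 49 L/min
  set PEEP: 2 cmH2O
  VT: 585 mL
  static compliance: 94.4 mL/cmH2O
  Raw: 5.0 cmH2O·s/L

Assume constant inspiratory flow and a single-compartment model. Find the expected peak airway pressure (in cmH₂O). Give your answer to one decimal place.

Flow: 49 L/min ÷ 60 = 0.8167 L/s.
Equation of motion (constant flow): PIP = Vt/C + R·V̇ + PEEP.
PIP = 585/94.4 + 5.0×0.8167 + 2 = 6.197 + 4.084 + 2 = 12.281 cmH2O.

12.3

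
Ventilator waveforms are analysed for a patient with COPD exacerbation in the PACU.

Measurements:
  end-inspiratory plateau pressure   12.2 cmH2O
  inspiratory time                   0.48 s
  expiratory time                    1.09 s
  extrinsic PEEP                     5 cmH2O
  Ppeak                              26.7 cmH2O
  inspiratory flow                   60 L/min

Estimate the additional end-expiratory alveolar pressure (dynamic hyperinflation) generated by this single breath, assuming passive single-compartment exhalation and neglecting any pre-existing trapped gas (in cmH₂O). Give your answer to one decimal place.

Flow: 60 L/min ÷ 60 = 1 L/s.
Vt = flow × Ti = 1 L/s × 0.48 s × 1000 mL/L = 480.0 mL.
R = (PIP − Pplat)/V̇ = (26.7 − 12.2) / 1 = 14.5/1 = 14.5 cmH2O·s/L.
C = Vt/(Pplat − PEEP) = 480.0 / (12.2 − 5) = 480.0/7.2 = 66.667 mL/cmH2O.
τ = R × C = 14.5 × 0.06667 L/cmH2O = 0.9667 s.
Fraction remaining = e^(−Te/τ) = e^(−1.09/0.9667) = 0.3238; trapped volume = 480.0 × 0.3238 = 155.42 mL.
Additional alveolar pressure from trapping ≈ V_trapped / C = 155.42 / 66.667 = 2.331 cmH2O.

2.3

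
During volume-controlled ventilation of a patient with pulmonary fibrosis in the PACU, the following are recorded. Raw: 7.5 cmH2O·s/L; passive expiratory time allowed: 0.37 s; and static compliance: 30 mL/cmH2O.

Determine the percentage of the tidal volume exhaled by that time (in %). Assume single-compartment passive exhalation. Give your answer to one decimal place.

80.7

τ = R × C = 7.5 × 30 mL/cmH2O = 7.5 × 0.030 L/cmH2O = 0.225 s.
Passive exhalation: V(t)/V₀ = e^(−t/τ) = e^(−0.37/0.225) = 0.1931.
Fraction exhaled = 1 − 0.1931 = 0.8069 → 80.69%.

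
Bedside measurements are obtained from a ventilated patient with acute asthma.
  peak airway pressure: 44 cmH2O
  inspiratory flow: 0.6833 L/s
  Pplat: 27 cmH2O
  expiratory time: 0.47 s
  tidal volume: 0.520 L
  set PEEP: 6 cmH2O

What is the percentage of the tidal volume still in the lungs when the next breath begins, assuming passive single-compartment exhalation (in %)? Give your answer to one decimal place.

46.6

R = (PIP − Pplat)/V̇ = (44 − 27) / 0.6833 = 17.0/0.6833 = 24.879 cmH2O·s/L.
C = Vt/(Pplat − PEEP) = 520.0 / (27 − 6) = 520.0/21.0 = 24.762 mL/cmH2O.
τ = R × C = 24.879 × 0.02476 L/cmH2O = 0.616 s.
Fraction remaining at end-expiration = e^(−Te/τ) = e^(−0.47/0.616) = 0.4663 → 46.63%.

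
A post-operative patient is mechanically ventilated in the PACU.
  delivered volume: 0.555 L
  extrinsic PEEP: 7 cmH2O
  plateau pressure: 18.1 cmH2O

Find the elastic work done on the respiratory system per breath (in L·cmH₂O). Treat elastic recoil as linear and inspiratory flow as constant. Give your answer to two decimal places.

Elastic work ≈ ½ × (Pplat − PEEP) × Vt = 0.5 × (18.1 − 7) × 0.555 L = 0.5 × 11.1 × 0.555 = 3.08 L·cmH2O.

3.08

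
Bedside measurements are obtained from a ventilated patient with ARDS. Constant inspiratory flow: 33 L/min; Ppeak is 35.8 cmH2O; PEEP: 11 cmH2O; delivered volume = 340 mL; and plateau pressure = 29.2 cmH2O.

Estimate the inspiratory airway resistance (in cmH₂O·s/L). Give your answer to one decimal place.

Flow: 33 L/min ÷ 60 = 0.55 L/s.
Raw = (PIP − Pplat) / flow = (35.8 − 29.2) / 0.55 = 6.6 / 0.55 = 12.0 cmH2O·s/L.

12.0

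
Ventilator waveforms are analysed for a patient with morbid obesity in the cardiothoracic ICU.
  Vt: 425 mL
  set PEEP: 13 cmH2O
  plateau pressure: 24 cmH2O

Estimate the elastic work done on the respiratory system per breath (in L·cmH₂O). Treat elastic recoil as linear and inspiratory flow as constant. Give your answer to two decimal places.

2.34

Elastic work ≈ ½ × (Pplat − PEEP) × Vt = 0.5 × (24 − 13) × 0.425 L = 0.5 × 11.0 × 0.425 = 2.338 L·cmH2O.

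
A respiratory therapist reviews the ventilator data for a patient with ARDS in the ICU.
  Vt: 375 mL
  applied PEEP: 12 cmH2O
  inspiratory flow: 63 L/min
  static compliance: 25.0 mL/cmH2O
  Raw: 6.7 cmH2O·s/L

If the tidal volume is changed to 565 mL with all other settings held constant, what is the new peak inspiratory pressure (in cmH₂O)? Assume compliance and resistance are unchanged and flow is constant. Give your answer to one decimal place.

41.6

Flow: 63 L/min ÷ 60 = 1.05 L/s.
PIP = Vt/C + R·V̇ + PEEP (constant-flow equation of motion).
Only the elastic term changes: ΔPIP = ΔVt / C = (565 − 375) / 25.0 = 7.6 cmH2O.
Original PIP = 375/25.0 + 6.7×1.05 + 12 = 34.035 cmH2O; new PIP = 34.035 + (7.6) = 41.635 cmH2O.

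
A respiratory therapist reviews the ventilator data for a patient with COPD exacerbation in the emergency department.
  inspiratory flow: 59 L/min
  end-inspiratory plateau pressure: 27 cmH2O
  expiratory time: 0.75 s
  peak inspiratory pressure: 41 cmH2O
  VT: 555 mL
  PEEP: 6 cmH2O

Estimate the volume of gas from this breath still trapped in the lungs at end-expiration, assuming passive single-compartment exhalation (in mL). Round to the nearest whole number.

Flow: 59 L/min ÷ 60 = 0.9833 L/s.
R = (PIP − Pplat)/V̇ = (41 − 27) / 0.9833 = 14.0/0.9833 = 14.238 cmH2O·s/L.
C = Vt/(Pplat − PEEP) = 555.0 / (27 − 6) = 555.0/21.0 = 26.429 mL/cmH2O.
τ = R × C = 14.238 × 0.02643 L/cmH2O = 0.3763 s.
Fraction remaining = e^(−Te/τ) = e^(−0.75/0.3763) = 0.1363.
Trapped volume = 555.0 × 0.1363 = 75.647 mL.

76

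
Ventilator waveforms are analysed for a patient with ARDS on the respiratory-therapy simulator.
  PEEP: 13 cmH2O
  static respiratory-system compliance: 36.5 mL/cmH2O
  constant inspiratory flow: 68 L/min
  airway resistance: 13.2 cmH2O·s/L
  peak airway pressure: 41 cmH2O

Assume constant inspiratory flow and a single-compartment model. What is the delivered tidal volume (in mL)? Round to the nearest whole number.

Flow: 68 L/min ÷ 60 = 1.1333 L/s.
Equation of motion (constant flow): PIP = Vt/C + R·V̇ + PEEP.
Vt/C = PIP − R·V̇ − PEEP = 41 − 14.96 − 13 = 13.04 cmH2O.
Vt = C × 13.04 = 36.5 × 13.04 = 475.96 mL.

476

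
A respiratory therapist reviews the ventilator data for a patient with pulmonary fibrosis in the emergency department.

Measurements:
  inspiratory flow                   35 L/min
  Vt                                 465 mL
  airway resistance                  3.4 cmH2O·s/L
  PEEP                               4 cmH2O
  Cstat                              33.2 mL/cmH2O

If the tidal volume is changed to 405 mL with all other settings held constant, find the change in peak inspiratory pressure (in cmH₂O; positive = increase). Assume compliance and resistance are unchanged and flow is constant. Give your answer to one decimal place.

PIP = Vt/C + R·V̇ + PEEP (constant-flow equation of motion).
Only the elastic term changes: ΔPIP = ΔVt / C = (405 − 465) / 33.2 = -1.807 cmH2O.

-1.8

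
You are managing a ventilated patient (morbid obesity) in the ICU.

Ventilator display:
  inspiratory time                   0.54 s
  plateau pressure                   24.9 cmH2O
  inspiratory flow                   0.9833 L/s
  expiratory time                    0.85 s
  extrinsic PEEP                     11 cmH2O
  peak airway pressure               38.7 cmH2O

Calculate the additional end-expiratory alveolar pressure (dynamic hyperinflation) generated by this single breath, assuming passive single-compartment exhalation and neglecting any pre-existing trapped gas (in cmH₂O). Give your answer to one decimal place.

2.8

Vt = flow × Ti = 0.9833 L/s × 0.54 s × 1000 mL/L = 530.98 mL.
R = (PIP − Pplat)/V̇ = (38.7 − 24.9) / 0.9833 = 13.8/0.9833 = 14.034 cmH2O·s/L.
C = Vt/(Pplat − PEEP) = 530.98 / (24.9 − 11) = 530.98/13.9 = 38.2 mL/cmH2O.
τ = R × C = 14.034 × 0.0382 L/cmH2O = 0.5361 s.
Fraction remaining = e^(−Te/τ) = e^(−0.85/0.5361) = 0.2048; trapped volume = 530.98 × 0.2048 = 108.74 mL.
Additional alveolar pressure from trapping ≈ V_trapped / C = 108.74 / 38.2 = 2.847 cmH2O.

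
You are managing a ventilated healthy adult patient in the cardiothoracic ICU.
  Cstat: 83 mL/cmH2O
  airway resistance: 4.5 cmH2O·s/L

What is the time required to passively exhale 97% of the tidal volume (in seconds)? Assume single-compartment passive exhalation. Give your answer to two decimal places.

1.31

τ = R × C = 4.5 × 83 mL/cmH2O = 4.5 × 0.083 L/cmH2O = 0.3735 s.
Exhaled fraction f = 1 − e^(−t/τ) → t = −τ·ln(1 − f) = −0.3735·ln(0.03) = 1.31 s.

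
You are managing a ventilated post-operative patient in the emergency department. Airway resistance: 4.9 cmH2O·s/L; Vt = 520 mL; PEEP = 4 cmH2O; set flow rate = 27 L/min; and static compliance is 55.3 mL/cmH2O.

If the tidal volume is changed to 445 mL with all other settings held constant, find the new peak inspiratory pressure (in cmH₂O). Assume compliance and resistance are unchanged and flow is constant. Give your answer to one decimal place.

14.3

Flow: 27 L/min ÷ 60 = 0.45 L/s.
PIP = Vt/C + R·V̇ + PEEP (constant-flow equation of motion).
Only the elastic term changes: ΔPIP = ΔVt / C = (445 − 520) / 55.3 = -1.356 cmH2O.
Original PIP = 520/55.3 + 4.9×0.45 + 4 = 15.608 cmH2O; new PIP = 15.608 + (-1.356) = 14.252 cmH2O.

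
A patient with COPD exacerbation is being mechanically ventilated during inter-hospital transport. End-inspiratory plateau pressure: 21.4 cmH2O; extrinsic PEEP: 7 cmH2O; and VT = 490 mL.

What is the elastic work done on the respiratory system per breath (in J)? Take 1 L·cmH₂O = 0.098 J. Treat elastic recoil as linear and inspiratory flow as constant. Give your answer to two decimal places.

0.35

Elastic work ≈ ½ × (Pplat − PEEP) × Vt = 0.5 × (21.4 − 7) × 0.490 L = 0.5 × 14.4 × 0.490 = 3.528 L·cmH2O.
× 0.098 J/(L·cmH2O) → 0.3457 J.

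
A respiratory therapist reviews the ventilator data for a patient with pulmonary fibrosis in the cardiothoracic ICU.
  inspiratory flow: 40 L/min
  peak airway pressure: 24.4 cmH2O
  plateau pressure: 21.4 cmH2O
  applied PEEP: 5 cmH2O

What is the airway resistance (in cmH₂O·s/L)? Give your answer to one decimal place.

4.5

Flow: 40 L/min ÷ 60 = 0.6667 L/s.
Raw = (PIP − Pplat) / flow = (24.4 − 21.4) / 0.6667 = 3.0 / 0.6667 = 4.5 cmH2O·s/L.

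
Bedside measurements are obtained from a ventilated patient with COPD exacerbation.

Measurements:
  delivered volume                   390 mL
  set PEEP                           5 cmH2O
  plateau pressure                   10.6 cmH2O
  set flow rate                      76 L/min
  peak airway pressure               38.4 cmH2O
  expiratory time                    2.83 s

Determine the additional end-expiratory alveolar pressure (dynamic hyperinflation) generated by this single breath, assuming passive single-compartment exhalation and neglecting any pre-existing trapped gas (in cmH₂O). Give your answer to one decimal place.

Flow: 76 L/min ÷ 60 = 1.2667 L/s.
R = (PIP − Pplat)/V̇ = (38.4 − 10.6) / 1.2667 = 27.8/1.2667 = 21.947 cmH2O·s/L.
C = Vt/(Pplat − PEEP) = 390.0 / (10.6 − 5) = 390.0/5.6 = 69.643 mL/cmH2O.
τ = R × C = 21.947 × 0.06964 L/cmH2O = 1.528 s.
Fraction remaining = e^(−Te/τ) = e^(−2.83/1.528) = 0.1569; trapped volume = 390.0 × 0.1569 = 61.191 mL.
Additional alveolar pressure from trapping ≈ V_trapped / C = 61.191 / 69.643 = 0.8786 cmH2O.

0.9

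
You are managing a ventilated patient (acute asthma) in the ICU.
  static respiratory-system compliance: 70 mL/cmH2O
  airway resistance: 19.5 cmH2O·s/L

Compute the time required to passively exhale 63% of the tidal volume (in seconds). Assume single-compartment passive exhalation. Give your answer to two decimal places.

1.36

τ = R × C = 19.5 × 70 mL/cmH2O = 19.5 × 0.070 L/cmH2O = 1.365 s.
Exhaled fraction f = 1 − e^(−t/τ) → t = −τ·ln(1 − f) = −1.365·ln(0.37) = 1.357 s.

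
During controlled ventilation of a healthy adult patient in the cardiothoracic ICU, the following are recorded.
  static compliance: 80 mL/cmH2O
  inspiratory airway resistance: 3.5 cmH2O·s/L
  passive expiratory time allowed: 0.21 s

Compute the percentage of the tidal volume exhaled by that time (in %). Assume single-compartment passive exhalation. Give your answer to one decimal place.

τ = R × C = 3.5 × 80 mL/cmH2O = 3.5 × 0.080 L/cmH2O = 0.28 s.
Passive exhalation: V(t)/V₀ = e^(−t/τ) = e^(−0.21/0.28) = 0.4724.
Fraction exhaled = 1 − 0.4724 = 0.5276 → 52.76%.

52.8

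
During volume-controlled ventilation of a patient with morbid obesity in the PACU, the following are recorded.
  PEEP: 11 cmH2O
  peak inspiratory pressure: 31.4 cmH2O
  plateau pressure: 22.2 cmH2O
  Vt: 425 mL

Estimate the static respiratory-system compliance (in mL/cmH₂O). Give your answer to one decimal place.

Cstat = Vt / (Pplat − PEEP) = 425 / (22.2 − 11) = 425 / 11.2 = 37.946 mL/cmH2O.

37.9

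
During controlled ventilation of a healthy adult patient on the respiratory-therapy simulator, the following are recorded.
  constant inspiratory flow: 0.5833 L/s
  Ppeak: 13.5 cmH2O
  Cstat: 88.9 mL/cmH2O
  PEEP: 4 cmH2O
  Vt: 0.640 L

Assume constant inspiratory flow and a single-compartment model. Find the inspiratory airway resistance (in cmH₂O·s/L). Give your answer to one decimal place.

Equation of motion (constant flow): PIP = Vt/C + R·V̇ + PEEP.
R·V̇ = PIP − Vt/C − PEEP = 13.5 − 640/88.9 − 4 = 13.5 − 7.199 − 4 = 2.301 cmH2O.
R = 2.301 / 0.5833 = 3.945 cmH2O·s/L.

3.9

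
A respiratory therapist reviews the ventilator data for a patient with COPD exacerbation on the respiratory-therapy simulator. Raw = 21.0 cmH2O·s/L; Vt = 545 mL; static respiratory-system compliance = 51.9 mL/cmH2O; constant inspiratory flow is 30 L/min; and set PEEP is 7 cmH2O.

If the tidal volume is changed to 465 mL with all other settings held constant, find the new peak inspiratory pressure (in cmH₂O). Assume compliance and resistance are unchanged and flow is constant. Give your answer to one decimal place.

Flow: 30 L/min ÷ 60 = 0.5 L/s.
PIP = Vt/C + R·V̇ + PEEP (constant-flow equation of motion).
Only the elastic term changes: ΔPIP = ΔVt / C = (465 − 545) / 51.9 = -1.541 cmH2O.
Original PIP = 545/51.9 + 21.0×0.5 + 7 = 28.001 cmH2O; new PIP = 28.001 + (-1.541) = 26.46 cmH2O.

26.5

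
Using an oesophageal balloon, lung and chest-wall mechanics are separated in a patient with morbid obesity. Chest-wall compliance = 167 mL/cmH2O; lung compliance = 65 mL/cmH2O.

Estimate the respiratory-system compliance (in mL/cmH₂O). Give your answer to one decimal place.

Lung and chest wall are elastances in series: 1/Crs = 1/CL + 1/Ccw.
1/Crs = 1/65 + 1/167 = 0.02137.
Crs = 46.795 mL/cmH2O.

46.8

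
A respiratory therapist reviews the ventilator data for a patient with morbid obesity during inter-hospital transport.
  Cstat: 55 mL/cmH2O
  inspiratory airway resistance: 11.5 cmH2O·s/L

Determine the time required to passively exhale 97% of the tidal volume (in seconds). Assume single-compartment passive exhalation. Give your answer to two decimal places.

τ = R × C = 11.5 × 55 mL/cmH2O = 11.5 × 0.055 L/cmH2O = 0.6325 s.
Exhaled fraction f = 1 − e^(−t/τ) → t = −τ·ln(1 − f) = −0.6325·ln(0.03) = 2.218 s.

2.22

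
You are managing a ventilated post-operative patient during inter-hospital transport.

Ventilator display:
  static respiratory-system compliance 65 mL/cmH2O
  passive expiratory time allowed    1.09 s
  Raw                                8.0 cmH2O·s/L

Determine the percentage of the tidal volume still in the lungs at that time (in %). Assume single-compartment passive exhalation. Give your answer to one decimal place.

12.3

τ = R × C = 8.0 × 65 mL/cmH2O = 8.0 × 0.065 L/cmH2O = 0.52 s.
Passive exhalation: V(t)/V₀ = e^(−t/τ) = e^(−1.09/0.52) = 0.1229.
Fraction remaining = 0.1229 → 12.29%.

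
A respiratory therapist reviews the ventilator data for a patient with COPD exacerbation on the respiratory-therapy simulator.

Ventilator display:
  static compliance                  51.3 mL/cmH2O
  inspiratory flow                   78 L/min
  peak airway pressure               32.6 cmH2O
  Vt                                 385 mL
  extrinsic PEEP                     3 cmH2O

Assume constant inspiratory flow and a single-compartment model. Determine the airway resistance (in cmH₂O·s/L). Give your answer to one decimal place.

17.0

Flow: 78 L/min ÷ 60 = 1.3 L/s.
Equation of motion (constant flow): PIP = Vt/C + R·V̇ + PEEP.
R·V̇ = PIP − Vt/C − PEEP = 32.6 − 385/51.3 − 3 = 32.6 − 7.505 − 3 = 22.095 cmH2O.
R = 22.095 / 1.3 = 16.996 cmH2O·s/L.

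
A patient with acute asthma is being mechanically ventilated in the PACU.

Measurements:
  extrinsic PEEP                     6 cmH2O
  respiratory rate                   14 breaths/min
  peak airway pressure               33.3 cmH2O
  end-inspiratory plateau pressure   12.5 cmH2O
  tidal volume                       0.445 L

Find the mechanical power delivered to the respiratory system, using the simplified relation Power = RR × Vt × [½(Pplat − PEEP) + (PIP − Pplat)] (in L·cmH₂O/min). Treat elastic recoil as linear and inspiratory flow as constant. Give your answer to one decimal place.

149.8

Per-breath work = Vt × [½(Pplat−PEEP) + (PIP−Pplat)] = 0.445 × [0.5×6.5 + 20.8] = 0.445 × 24.05 = 10.702 L·cmH2O.
Power = 14 × 10.702 = 149.83 L·cmH2O/min.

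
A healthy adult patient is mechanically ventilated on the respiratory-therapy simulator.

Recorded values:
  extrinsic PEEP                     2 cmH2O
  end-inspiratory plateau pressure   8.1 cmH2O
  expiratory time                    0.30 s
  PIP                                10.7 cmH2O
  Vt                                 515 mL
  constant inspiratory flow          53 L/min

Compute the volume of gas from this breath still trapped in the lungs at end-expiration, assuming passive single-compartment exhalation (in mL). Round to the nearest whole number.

Flow: 53 L/min ÷ 60 = 0.8833 L/s.
R = (PIP − Pplat)/V̇ = (10.7 − 8.1) / 0.8833 = 2.6/0.8833 = 2.944 cmH2O·s/L.
C = Vt/(Pplat − PEEP) = 515.0 / (8.1 − 2) = 515.0/6.1 = 84.426 mL/cmH2O.
τ = R × C = 2.944 × 0.08443 L/cmH2O = 0.2486 s.
Fraction remaining = e^(−Te/τ) = e^(−0.30/0.2486) = 0.2992.
Trapped volume = 515.0 × 0.2992 = 154.09 mL.

154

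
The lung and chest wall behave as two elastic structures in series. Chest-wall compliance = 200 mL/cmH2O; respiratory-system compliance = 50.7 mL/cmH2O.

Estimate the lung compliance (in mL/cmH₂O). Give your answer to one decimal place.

67.9

1/CL = 1/Crs − 1/Ccw.
1/CL = 1/50.7 − 1/200 = 0.01472.
CL = 67.935 mL/cmH2O.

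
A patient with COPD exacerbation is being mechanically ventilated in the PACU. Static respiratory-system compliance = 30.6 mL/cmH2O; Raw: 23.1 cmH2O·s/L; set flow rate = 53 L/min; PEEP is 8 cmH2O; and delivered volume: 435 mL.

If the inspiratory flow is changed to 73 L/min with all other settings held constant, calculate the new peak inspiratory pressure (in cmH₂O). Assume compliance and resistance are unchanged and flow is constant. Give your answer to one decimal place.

50.3

Flow: 53 L/min ÷ 60 = 0.8833 L/s.
New flow: 73 L/min ÷ 60 = 1.2167 L/s.
PIP = Vt/C + R·V̇ + PEEP (constant-flow equation of motion).
Only the resistive term changes: ΔPIP = R × ΔV̇ = 23.1 × (1.2167 − 0.8833) = 23.1 × 0.3334 = 7.702 cmH2O.
Original PIP = 435/30.6 + 23.1×0.8833 + 8 = 42.62 cmH2O; new PIP = 42.62 + (7.702) = 50.322 cmH2O.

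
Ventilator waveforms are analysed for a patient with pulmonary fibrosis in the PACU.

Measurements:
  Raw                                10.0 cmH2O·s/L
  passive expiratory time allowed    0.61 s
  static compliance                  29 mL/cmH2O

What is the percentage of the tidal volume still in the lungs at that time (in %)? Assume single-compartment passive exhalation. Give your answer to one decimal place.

τ = R × C = 10.0 × 29 mL/cmH2O = 10.0 × 0.029 L/cmH2O = 0.29 s.
Passive exhalation: V(t)/V₀ = e^(−t/τ) = e^(−0.61/0.29) = 0.122.
Fraction remaining = 0.122 → 12.2%.

12.2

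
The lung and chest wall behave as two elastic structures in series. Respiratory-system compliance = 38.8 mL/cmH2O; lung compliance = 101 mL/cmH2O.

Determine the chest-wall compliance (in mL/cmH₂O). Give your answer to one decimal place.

1/Ccw = 1/Crs − 1/CL.
1/Ccw = 1/38.8 − 1/101 = 0.01587.
Ccw = 63.012 mL/cmH2O.

63.0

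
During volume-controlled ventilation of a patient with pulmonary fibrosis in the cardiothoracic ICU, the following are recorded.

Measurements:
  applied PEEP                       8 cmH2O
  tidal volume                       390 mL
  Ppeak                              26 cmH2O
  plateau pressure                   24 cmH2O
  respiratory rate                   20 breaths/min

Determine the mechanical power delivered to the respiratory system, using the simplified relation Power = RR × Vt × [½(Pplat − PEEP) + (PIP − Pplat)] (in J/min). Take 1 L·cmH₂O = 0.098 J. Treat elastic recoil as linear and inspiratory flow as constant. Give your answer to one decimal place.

Per-breath work = Vt × [½(Pplat−PEEP) + (PIP−Pplat)] = 0.390 × [0.5×16.0 + 2.0] = 0.390 × 10.0 = 3.9 L·cmH2O.
Power = 20 × 3.9 = 78.0 L·cmH2O/min.
× 0.098 J/(L·cmH2O) → 7.644 J/min.

7.6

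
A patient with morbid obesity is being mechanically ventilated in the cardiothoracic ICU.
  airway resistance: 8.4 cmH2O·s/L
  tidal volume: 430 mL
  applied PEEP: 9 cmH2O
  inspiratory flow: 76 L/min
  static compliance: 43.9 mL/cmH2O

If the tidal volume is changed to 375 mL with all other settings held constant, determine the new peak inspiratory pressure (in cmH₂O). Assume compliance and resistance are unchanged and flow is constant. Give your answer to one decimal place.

28.2

Flow: 76 L/min ÷ 60 = 1.2667 L/s.
PIP = Vt/C + R·V̇ + PEEP (constant-flow equation of motion).
Only the elastic term changes: ΔPIP = ΔVt / C = (375 − 430) / 43.9 = -1.253 cmH2O.
Original PIP = 430/43.9 + 8.4×1.2667 + 9 = 29.435 cmH2O; new PIP = 29.435 + (-1.253) = 28.182 cmH2O.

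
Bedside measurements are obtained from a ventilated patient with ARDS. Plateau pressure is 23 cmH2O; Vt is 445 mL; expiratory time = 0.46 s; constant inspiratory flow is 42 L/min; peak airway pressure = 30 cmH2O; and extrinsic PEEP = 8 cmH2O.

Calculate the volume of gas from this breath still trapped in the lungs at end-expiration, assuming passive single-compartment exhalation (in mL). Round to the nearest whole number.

94

Flow: 42 L/min ÷ 60 = 0.7 L/s.
R = (PIP − Pplat)/V̇ = (30 − 23) / 0.7 = 7.0/0.7 = 10.0 cmH2O·s/L.
C = Vt/(Pplat − PEEP) = 445.0 / (23 − 8) = 445.0/15.0 = 29.667 mL/cmH2O.
τ = R × C = 10.0 × 0.02967 L/cmH2O = 0.2967 s.
Fraction remaining = e^(−Te/τ) = e^(−0.46/0.2967) = 0.2122.
Trapped volume = 445.0 × 0.2122 = 94.429 mL.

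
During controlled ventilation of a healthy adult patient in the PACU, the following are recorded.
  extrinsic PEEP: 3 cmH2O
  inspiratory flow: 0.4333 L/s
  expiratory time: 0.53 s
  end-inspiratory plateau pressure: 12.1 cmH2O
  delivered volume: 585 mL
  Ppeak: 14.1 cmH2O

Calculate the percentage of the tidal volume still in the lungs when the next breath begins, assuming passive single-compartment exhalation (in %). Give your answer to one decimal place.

R = (PIP − Pplat)/V̇ = (14.1 − 12.1) / 0.4333 = 2.0/0.4333 = 4.616 cmH2O·s/L.
C = Vt/(Pplat − PEEP) = 585.0 / (12.1 − 3) = 585.0/9.1 = 64.286 mL/cmH2O.
τ = R × C = 4.616 × 0.06429 L/cmH2O = 0.2968 s.
Fraction remaining at end-expiration = e^(−Te/τ) = e^(−0.53/0.2968) = 0.1677 → 16.77%.

16.8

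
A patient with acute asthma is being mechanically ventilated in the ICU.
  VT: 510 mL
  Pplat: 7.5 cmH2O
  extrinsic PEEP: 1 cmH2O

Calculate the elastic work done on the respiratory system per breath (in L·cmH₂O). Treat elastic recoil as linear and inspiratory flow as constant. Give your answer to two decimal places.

Elastic work ≈ ½ × (Pplat − PEEP) × Vt = 0.5 × (7.5 − 1) × 0.510 L = 0.5 × 6.5 × 0.510 = 1.658 L·cmH2O.

1.66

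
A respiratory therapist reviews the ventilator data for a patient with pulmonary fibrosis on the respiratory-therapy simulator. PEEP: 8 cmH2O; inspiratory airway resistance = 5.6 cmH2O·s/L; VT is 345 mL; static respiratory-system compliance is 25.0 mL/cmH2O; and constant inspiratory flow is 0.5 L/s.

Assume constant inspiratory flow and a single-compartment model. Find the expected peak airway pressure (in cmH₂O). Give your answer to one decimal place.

24.6

Equation of motion (constant flow): PIP = Vt/C + R·V̇ + PEEP.
PIP = 345/25.0 + 5.6×0.5 + 8 = 13.8 + 2.8 + 8 = 24.6 cmH2O.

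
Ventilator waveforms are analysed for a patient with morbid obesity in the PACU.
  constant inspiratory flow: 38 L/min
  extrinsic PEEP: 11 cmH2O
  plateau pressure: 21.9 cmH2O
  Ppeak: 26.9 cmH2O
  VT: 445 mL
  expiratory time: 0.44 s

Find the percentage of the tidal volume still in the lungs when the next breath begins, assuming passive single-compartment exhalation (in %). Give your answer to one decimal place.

25.5

Flow: 38 L/min ÷ 60 = 0.6333 L/s.
R = (PIP − Pplat)/V̇ = (26.9 − 21.9) / 0.6333 = 5.0/0.6333 = 7.895 cmH2O·s/L.
C = Vt/(Pplat − PEEP) = 445.0 / (21.9 − 11) = 445.0/10.9 = 40.826 mL/cmH2O.
τ = R × C = 7.895 × 0.04083 L/cmH2O = 0.3224 s.
Fraction remaining at end-expiration = e^(−Te/τ) = e^(−0.44/0.3224) = 0.2554 → 25.54%.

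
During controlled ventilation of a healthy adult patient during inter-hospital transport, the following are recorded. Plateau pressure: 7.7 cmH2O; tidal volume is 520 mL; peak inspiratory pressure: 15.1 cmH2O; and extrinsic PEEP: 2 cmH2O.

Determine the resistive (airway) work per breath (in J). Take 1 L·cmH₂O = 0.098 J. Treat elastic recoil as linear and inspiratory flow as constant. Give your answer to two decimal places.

0.38

With constant inspiratory flow the resistive pressure is constant at PIP − Pplat = 15.1 − 7.7 = 7.4 cmH2O, so resistive work = 7.4 × 0.520 = 3.848 L·cmH2O.
× 0.098 J/(L·cmH2O) → 0.3771 J.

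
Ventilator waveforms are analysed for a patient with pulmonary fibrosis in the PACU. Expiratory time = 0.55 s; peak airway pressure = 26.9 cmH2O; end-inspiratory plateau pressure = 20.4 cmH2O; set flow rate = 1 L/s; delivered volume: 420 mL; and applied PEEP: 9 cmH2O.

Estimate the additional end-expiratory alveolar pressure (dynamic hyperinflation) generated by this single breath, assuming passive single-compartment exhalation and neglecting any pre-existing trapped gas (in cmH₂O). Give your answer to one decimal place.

1.1

R = (PIP − Pplat)/V̇ = (26.9 − 20.4) / 1 = 6.5/1 = 6.5 cmH2O·s/L.
C = Vt/(Pplat − PEEP) = 420.0 / (20.4 − 9) = 420.0/11.4 = 36.842 mL/cmH2O.
τ = R × C = 6.5 × 0.03684 L/cmH2O = 0.2395 s.
Fraction remaining = e^(−Te/τ) = e^(−0.55/0.2395) = 0.1006; trapped volume = 420.0 × 0.1006 = 42.252 mL.
Additional alveolar pressure from trapping ≈ V_trapped / C = 42.252 / 36.842 = 1.147 cmH2O.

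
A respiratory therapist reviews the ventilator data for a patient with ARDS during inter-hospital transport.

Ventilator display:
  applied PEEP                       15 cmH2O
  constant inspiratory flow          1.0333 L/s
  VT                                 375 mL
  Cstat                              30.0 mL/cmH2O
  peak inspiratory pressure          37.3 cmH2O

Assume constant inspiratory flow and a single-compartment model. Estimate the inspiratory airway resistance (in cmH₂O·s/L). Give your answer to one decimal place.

9.5

Equation of motion (constant flow): PIP = Vt/C + R·V̇ + PEEP.
R·V̇ = PIP − Vt/C − PEEP = 37.3 − 375/30.0 − 15 = 37.3 − 12.5 − 15 = 9.8 cmH2O.
R = 9.8 / 1.0333 = 9.484 cmH2O·s/L.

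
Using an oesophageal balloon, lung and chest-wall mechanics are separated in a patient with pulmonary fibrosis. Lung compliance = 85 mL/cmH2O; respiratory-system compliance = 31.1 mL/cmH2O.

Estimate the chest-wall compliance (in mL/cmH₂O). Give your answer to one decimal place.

1/Ccw = 1/Crs − 1/CL.
1/Ccw = 1/31.1 − 1/85 = 0.02039.
Ccw = 49.044 mL/cmH2O.

49.0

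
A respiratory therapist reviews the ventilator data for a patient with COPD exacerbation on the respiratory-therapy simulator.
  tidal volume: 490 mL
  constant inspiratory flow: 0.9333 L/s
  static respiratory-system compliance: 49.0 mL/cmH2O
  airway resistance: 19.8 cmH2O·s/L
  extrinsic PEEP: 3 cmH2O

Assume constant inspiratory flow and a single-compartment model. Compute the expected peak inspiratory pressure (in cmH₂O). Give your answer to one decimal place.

31.5

Equation of motion (constant flow): PIP = Vt/C + R·V̇ + PEEP.
PIP = 490/49.0 + 19.8×0.9333 + 3 = 10.0 + 18.479 + 3 = 31.479 cmH2O.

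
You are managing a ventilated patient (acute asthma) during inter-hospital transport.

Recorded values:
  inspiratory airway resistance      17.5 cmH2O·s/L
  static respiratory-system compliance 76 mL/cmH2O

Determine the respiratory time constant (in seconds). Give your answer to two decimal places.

1.33

τ = R × C = 17.5 × 76 mL/cmH2O = 17.5 × 0.076 L/cmH2O = 1.33 s.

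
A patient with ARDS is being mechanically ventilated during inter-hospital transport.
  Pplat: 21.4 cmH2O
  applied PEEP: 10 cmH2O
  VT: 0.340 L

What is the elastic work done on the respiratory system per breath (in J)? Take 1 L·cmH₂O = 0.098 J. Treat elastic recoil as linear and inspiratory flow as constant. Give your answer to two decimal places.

0.19

Elastic work ≈ ½ × (Pplat − PEEP) × Vt = 0.5 × (21.4 − 10) × 0.340 L = 0.5 × 11.4 × 0.340 = 1.938 L·cmH2O.
× 0.098 J/(L·cmH2O) → 0.1899 J.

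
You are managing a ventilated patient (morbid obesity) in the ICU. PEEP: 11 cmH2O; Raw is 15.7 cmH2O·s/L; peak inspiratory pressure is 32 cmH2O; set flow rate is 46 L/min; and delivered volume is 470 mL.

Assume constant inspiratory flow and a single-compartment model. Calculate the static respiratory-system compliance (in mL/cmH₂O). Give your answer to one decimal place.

Flow: 46 L/min ÷ 60 = 0.7667 L/s.
Equation of motion (constant flow): PIP = Vt/C + R·V̇ + PEEP.
Vt/C = PIP − R·V̇ − PEEP = 32 − 15.7×0.7667 − 11 = 32 − 12.037 − 11 = 8.963 cmH2O.
C = Vt / 8.963 = 470 / 8.963 = 52.438 mL/cmH2O.

52.4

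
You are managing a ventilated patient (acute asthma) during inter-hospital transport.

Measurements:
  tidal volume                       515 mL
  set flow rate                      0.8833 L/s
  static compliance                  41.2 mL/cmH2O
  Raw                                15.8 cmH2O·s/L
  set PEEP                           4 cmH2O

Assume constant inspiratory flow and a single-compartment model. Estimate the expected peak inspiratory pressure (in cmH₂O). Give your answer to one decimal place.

Equation of motion (constant flow): PIP = Vt/C + R·V̇ + PEEP.
PIP = 515/41.2 + 15.8×0.8833 + 4 = 12.5 + 13.956 + 4 = 30.456 cmH2O.

30.5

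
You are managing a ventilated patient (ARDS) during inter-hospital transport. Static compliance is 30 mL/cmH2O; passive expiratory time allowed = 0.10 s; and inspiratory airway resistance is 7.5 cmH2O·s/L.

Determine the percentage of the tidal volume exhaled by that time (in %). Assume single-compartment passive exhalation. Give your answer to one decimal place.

τ = R × C = 7.5 × 30 mL/cmH2O = 7.5 × 0.030 L/cmH2O = 0.225 s.
Passive exhalation: V(t)/V₀ = e^(−t/τ) = e^(−0.10/0.225) = 0.6412.
Fraction exhaled = 1 − 0.6412 = 0.3588 → 35.88%.

35.9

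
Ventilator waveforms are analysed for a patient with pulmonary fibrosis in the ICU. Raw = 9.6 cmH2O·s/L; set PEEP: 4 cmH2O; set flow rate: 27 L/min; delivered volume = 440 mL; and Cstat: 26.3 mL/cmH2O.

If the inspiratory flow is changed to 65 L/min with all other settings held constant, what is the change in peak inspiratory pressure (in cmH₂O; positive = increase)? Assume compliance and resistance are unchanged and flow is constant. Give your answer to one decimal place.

Flow: 27 L/min ÷ 60 = 0.45 L/s.
New flow: 65 L/min ÷ 60 = 1.0833 L/s.
PIP = Vt/C + R·V̇ + PEEP (constant-flow equation of motion).
Only the resistive term changes: ΔPIP = R × ΔV̇ = 9.6 × (1.0833 − 0.45) = 9.6 × 0.6333 = 6.08 cmH2O.

6.1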